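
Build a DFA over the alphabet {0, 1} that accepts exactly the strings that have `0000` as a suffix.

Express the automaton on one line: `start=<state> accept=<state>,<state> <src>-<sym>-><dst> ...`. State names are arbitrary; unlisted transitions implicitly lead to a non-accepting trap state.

Let each state record the length of the longest suffix of the input read so far that is also a prefix of `0000`. q1 means the last symbol is `0`; q2 means the last 2 symbols are `00`; q3 means the last 3 symbols are `000`; q4 means the last 4 symbols are `0000`. Accept only at q4, where the string currently ends in `0000`.
5 states suffice.
        0   1  
>  q0   q1  q0 
   q1   q2  q0 
   q2   q3  q0 
   q3   q4  q0 
 * q4   q4  q0 
(> = start, * = accepting)

start=q0 accept=q4 q0-0->q1 q0-1->q0 q1-0->q2 q1-1->q0 q2-0->q3 q2-1->q0 q3-0->q4 q3-1->q0 q4-0->q4 q4-1->q0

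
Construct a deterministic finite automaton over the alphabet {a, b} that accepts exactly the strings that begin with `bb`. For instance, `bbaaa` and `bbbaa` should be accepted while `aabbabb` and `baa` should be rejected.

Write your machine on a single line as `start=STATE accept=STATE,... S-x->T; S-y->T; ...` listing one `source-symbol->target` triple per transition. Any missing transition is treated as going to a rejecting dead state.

Walk along `bb` while the input agrees: from S0 take `b` to S1, and so on. Any deviation drops to the rejecting sink S3. Once S2 is reached the prefix is confirmed and every continuation is accepted.
4 states suffice.
        a   b  
>  S0   S3  S1 
   S1   S3  S2 
 * S2   S2  S2 
   S3   S3  S3 
(> = start, * = accepting)

start=S0; accept=S2; S0-a->S3; S0-b->S1; S1-a->S3; S1-b->S2; S2-a->S2; S2-b->S2; S3-a->S3; S3-b->S3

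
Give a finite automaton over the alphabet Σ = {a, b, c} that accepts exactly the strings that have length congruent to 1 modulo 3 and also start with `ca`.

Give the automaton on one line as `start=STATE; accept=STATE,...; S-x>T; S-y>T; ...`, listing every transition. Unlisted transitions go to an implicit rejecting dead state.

Build one automaton per condition and run them in lockstep. The first has 3 states tracking the input length modulo 3; the second has 4 states tracking whether the input so far still matches the prefix `ca`. A product state is a pair (one from each), accepting exactly when both do.
        a   b   c  
>  q0   q1  q1  q2 
   q1   q3  q3  q3 
   q2   q4  q3  q3 
   q3   q5  q5  q5 
   q4   q6  q6  q6 
   q5   q1  q1  q1 
   q6   q7  q7  q7 
 * q7   q4  q4  q4 
(> = start, * = accepting)

start=q0; accept=q7; q0-a>q1; q0-b>q1; q0-c>q2; q1-a>q3; q1-b>q3; q1-c>q3; q2-a>q4; q2-b>q3; q2-c>q3; q3-a>q5; q3-b>q5; q3-c>q5; q4-a>q6; q4-b>q6; q4-c>q6; q5-a>q1; q5-b>q1; q5-c>q1; q6-a>q7; q6-b>q7; q6-c>q7; q7-a>q4; q7-b>q4; q7-c>q4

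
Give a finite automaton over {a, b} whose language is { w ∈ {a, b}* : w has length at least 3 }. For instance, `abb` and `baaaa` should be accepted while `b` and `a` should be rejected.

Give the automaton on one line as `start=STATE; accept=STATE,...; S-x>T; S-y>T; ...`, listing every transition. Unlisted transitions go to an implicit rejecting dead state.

Count input length up to 4: every symbol moves from q0 toward q4, which means 'more than 3' and absorbs. Accept from {q3, q4}.
        a   b  
>  q0   q1  q1 
   q1   q2  q2 
   q2   q3  q3 
 * q3   q4  q4 
 * q4   q4  q4 
(> = start, * = accepting)

start=q0; accept=q3,q4; q0-a>q1; q0-b>q1; q1-a>q2; q1-b>q2; q2-a>q3; q2-b>q3; q3-a>q4; q3-b>q4; q4-a>q4; q4-b>q4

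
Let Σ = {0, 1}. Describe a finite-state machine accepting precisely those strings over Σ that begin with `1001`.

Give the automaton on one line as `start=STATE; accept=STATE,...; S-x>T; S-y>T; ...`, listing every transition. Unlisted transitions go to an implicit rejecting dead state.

Check the first 4 symbols one by one: S0 through S3 record how many have matched `1001` so far; any wrong symbol goes to the dead state S5. After all 4 match we enter the accepting sink S4.
6 states suffice.
        0   1  
>  S0   S5  S1 
   S1   S2  S5 
   S2   S3  S5 
   S3   S5  S4 
 * S4   S4  S4 
   S5   S5  S5 
(> = start, * = accepting)

start=S0; accept=S4; S0-0>S5; S0-1>S1; S1-0>S2; S1-1>S5; S2-0>S3; S2-1>S5; S3-0>S5; S3-1>S4; S4-0>S4; S4-1>S4; S5-0>S5; S5-1>S5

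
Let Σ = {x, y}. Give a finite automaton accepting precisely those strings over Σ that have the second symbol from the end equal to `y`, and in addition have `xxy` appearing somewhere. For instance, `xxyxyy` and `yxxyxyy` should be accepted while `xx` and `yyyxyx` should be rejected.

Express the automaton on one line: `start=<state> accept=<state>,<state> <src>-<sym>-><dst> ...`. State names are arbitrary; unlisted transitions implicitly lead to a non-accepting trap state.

start=q0 accept=q4,q5 q0-x->q1 q0-y->q0 q1-x->q2 q1-y->q0 q2-x->q2 q2-y->q3 q3-x->q4 q3-y->q5 q4-x->q2 q4-y->q3 q5-x->q4 q5-y->q5

Build one automaton per condition and run them in lockstep. The first has 7 states tracking the last 2 symbols read; the second has 4 states tracking whether and how much of `xxy` has been seen. A product state is a pair (one from each), accepting exactly when both do. Equivalent product states are then merged.
6 states suffice.
        x   y  
>  q0   q1  q0 
   q1   q2  q0 
   q2   q2  q3 
   q3   q4  q5 
 * q4   q2  q3 
 * q5   q4  q5 
(> = start, * = accepting)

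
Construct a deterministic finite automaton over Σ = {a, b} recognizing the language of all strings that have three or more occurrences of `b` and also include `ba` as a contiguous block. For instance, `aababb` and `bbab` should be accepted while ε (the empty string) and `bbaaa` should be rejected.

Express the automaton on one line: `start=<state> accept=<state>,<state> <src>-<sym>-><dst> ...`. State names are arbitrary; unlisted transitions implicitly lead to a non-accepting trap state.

start=q0 accept=q6,q8 q0-a->q0 q0-b->q1 q1-a->q2 q1-b->q3 q2-a->q2 q2-b->q4 q3-a->q4 q3-b->q5 q4-a->q4 q4-b->q6 q5-a->q6 q5-b->q7 q6-a->q6 q6-b->q8 q7-a->q8 q7-b->q7 q8-a->q8 q8-b->q8

Run two small machines in parallel and take their product. One (5 states) tracks the count of `b`s, saturating at 4; the other (3 states) tracks whether and how much of `ba` has been seen. Each combined state is a pair, one component from each; accept when both components accept.
With 9 states:
        a   b  
>  q0   q0  q1 
   q1   q2  q3 
   q2   q2  q4 
   q3   q4  q5 
   q4   q4  q6 
   q5   q6  q7 
 * q6   q6  q8 
   q7   q8  q7 
 * q8   q8  q8 
(> = start, * = accepting)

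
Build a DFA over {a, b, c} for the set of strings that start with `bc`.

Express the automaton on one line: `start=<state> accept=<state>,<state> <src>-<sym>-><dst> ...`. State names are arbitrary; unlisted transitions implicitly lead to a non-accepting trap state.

start=q0 accept=q2 q0-a->q3 q0-b->q1 q0-c->q3 q1-a->q3 q1-b->q3 q1-c->q2 q2-a->q2 q2-b->q2 q2-c->q2 q3-a->q3 q3-b->q3 q3-c->q3

Walk along `bc` while the input agrees: from q0 take `b` to q1, and so on. Any deviation drops to the rejecting sink q3. Once q2 is reached the prefix is confirmed and every continuation is accepted.
With 4 states:
        a   b   c  
>  q0   q3  q1  q3 
   q1   q3  q3  q2 
 * q2   q2  q2  q2 
   q3   q3  q3  q3 
(> = start, * = accepting)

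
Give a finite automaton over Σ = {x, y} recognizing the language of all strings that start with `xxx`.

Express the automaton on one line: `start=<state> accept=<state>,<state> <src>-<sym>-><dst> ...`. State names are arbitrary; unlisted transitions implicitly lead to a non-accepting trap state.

start=s0 accept=s3 s0-x->s1 s0-y->s4 s1-x->s2 s1-y->s4 s2-x->s3 s2-y->s4 s3-x->s3 s3-y->s3 s4-x->s4 s4-y->s4

Check the first 3 symbols one by one: s0 through s2 record how many have matched `xxx` so far; any wrong symbol goes to the dead state s4. After all 3 match we enter the accepting sink s3.
With 5 states:
        x   y  
>  s0   s1  s4 
   s1   s2  s4 
   s2   s3  s4 
 * s3   s3  s3 
   s4   s4  s4 
(> = start, * = accepting)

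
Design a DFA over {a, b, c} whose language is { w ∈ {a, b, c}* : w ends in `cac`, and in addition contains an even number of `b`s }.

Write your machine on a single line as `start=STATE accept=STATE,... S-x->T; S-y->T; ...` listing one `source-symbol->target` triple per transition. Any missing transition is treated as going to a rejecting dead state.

start=q0; accept=q6; q0-a->q0; q0-b->q1; q0-c->q2; q1-a->q1; q1-b->q0; q1-c->q3; q2-a->q4; q2-b->q1; q2-c->q2; q3-a->q5; q3-b->q0; q3-c->q3; q4-a->q0; q4-b->q1; q4-c->q6; q5-a->q1; q5-b->q0; q5-c->q7; q6-a->q4; q6-b->q1; q6-c->q2; q7-a->q5; q7-b->q0; q7-c->q3

Handle the two conditions separately and then intersect. The first has 4 states tracking how much of the suffix `cac` has currently been matched; the second has 2 states tracking the count of `b`s modulo 2. A product state is a pair (one from each), accepting exactly when both do.
An 8-state machine:
        a   b   c  
>  q0   q0  q1  q2 
   q1   q1  q0  q3 
   q2   q4  q1  q2 
   q3   q5  q0  q3 
   q4   q0  q1  q6 
   q5   q1  q0  q7 
 * q6   q4  q1  q2 
   q7   q5  q0  q3 
(> = start, * = accepting)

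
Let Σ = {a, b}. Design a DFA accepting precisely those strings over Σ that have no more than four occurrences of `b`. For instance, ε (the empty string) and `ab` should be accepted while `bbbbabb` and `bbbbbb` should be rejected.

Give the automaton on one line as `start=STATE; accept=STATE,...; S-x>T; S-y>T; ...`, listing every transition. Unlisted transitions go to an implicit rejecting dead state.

start=q0; accept=q0,q1,q2,q3,q4; q0-a>q0; q0-b>q1; q1-a>q1; q1-b>q2; q2-a>q2; q2-b>q3; q3-a>q3; q3-b>q4; q4-a>q4; q4-b>q5; q5-a>q5; q5-b>q5

Count `b`s, saturating at 5: states q0 through q4 mean 0 through 4 `b`s seen; q5 means more than 4. Each `b` increments (capped at q5); other symbols loop. Accept from {q0, q1, q2, q3, q4}.
        a   b  
>* q0   q0  q1 
 * q1   q1  q2 
 * q2   q2  q3 
 * q3   q3  q4 
 * q4   q4  q5 
   q5   q5  q5 
(> = start, * = accepting)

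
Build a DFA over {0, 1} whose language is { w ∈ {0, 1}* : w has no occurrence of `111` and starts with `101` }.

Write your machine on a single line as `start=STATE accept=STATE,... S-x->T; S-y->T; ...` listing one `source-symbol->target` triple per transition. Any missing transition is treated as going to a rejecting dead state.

Build one automaton per condition and run them in lockstep. One (4 states) tracks partial matches of the forbidden pattern `111`; the other (5 states) tracks whether the input so far still matches the prefix `101`. Each combined state is a pair, one component from each; accept when both components accept.
          0    1  
>  S0     S1   S2 
   S1     S1   S3 
   S2     S4   S5 
   S3     S1   S5 
   S4     S1   S6 
   S5     S1   S7 
 * S6     S8   S9 
   S7     S7   S7 
 * S8     S8   S6 
 * S9     S8  S10 
   S10   S10  S10 
(> = start, * = accepting)

start=S0; accept=S6,S8,S9; S0-0->S1; S0-1->S2; S1-0->S1; S1-1->S3; S2-0->S4; S2-1->S5; S3-0->S1; S3-1->S5; S4-0->S1; S4-1->S6; S5-0->S1; S5-1->S7; S6-0->S8; S6-1->S9; S7-0->S7; S7-1->S7; S8-0->S8; S8-1->S6; S9-0->S8; S9-1->S10; S10-0->S10; S10-1->S10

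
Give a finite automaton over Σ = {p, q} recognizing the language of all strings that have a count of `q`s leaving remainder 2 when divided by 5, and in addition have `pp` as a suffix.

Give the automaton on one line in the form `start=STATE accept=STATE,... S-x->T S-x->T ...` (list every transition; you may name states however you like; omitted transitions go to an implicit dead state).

start=A accept=F A-p->A A-q->B B-p->B B-q->C C-p->D C-q->E D-p->F D-q->E E-p->E E-q->G F-p->F F-q->E G-p->G G-q->A

Build one automaton per condition and run them in lockstep. One (5 states) tracks the count of `q`s modulo 5; the other (3 states) tracks how much of the suffix `pp` has currently been matched. Each combined state is a pair, one component from each; accept when both components accept. Equivalent product states are then merged.
A 7-state machine:
       p  q 
>  A   A  B 
   B   B  C 
   C   D  E 
   D   F  E 
   E   E  G 
 * F   F  E 
   G   G  A 
(> = start, * = accepting)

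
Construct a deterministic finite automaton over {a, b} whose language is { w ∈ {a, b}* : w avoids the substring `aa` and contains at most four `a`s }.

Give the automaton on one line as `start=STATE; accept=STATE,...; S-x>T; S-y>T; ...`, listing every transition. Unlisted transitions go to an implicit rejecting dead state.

start=q0; accept=q0,q1,q3,q4,q5,q6,q7,q8; q0-a>q1; q0-b>q0; q1-a>q2; q1-b>q3; q2-a>q2; q2-b>q2; q3-a>q4; q3-b>q3; q4-a>q2; q4-b>q5; q5-a>q6; q5-b>q5; q6-a>q2; q6-b>q7; q7-a>q8; q7-b>q7; q8-a>q2; q8-b>q8

Build one automaton per condition and run them in lockstep. One (3 states) tracks partial matches of the forbidden pattern `aa`; the other (6 states) tracks the count of `a`s, saturating at 5. Each combined state is a pair, one component from each; accept when both components accept. Equivalent product states are then merged.
        a   b  
>* q0   q1  q0 
 * q1   q2  q3 
   q2   q2  q2 
 * q3   q4  q3 
 * q4   q2  q5 
 * q5   q6  q5 
 * q6   q2  q7 
 * q7   q8  q7 
 * q8   q2  q8 
(> = start, * = accepting)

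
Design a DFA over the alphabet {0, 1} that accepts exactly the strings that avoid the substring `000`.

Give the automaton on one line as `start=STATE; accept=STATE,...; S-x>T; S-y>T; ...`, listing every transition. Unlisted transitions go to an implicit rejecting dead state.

start=q0; accept=q0,q1,q2; q0-0>q1; q0-1>q0; q1-0>q2; q1-1>q0; q2-0>q3; q2-1>q0; q3-0>q3; q3-1>q3

This is the complement of 'contains `000`'. Use the same substring-matching states — q0 through q3 holding how much of `000` has just been matched — but flip the accepting set: everything except the trap q3 accepts.
With 4 states:
        0   1  
>* q0   q1  q0 
 * q1   q2  q0 
 * q2   q3  q0 
   q3   q3  q3 
(> = start, * = accepting)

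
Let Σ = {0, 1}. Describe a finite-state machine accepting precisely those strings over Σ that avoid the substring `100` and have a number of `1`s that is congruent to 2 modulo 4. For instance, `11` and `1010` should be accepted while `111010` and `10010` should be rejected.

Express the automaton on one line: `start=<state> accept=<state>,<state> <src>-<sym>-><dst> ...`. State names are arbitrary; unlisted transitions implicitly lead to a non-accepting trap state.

Handle the two conditions separately and then intersect. One (4 states) tracks partial matches of the forbidden pattern `100`; the other (4 states) tracks the count of `1`s modulo 4. Each combined state is a pair, one component from each; accept when both components accept. Minimizing collapses redundant product states.
With 10 states:
        0   1  
>  q0   q0  q1 
   q1   q2  q3 
   q2   q4  q3 
 * q3   q5  q6 
   q4   q4  q4 
 * q5   q4  q6 
   q6   q7  q8 
   q7   q4  q8 
   q8   q9  q1 
   q9   q4  q1 
(> = start, * = accepting)

start=q0 accept=q3,q5 q0-0->q0 q0-1->q1 q1-0->q2 q1-1->q3 q2-0->q4 q2-1->q3 q3-0->q5 q3-1->q6 q4-0->q4 q4-1->q4 q5-0->q4 q5-1->q6 q6-0->q7 q6-1->q8 q7-0->q4 q7-1->q8 q8-0->q9 q8-1->q1 q9-0->q4 q9-1->q1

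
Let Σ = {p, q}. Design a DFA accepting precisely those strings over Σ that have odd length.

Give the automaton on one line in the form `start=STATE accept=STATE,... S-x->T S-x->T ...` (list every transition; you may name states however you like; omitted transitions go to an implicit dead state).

start=A accept=B A-p->B A-q->B B-p->A B-q->A

Only the length mod 2 matters, so use a 2-cycle: from any state, every input symbol moves to the next state, wrapping B back to A. Mark B accepting.
       p  q 
>  A   B  B 
 * B   A  A 
(> = start, * = accepting)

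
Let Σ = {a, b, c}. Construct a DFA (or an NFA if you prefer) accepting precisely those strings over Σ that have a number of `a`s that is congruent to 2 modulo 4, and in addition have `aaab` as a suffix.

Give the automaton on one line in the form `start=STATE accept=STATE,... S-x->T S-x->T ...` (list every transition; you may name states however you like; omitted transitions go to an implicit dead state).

Build one automaton per condition and run them in lockstep. The first has 4 states tracking the count of `a`s modulo 4; the second has 5 states tracking how much of the suffix `aaab` has currently been matched. A product state is a pair (one from each), accepting exactly when both do. After merging equivalent states the machine shrinks.
With 8 states:
        a   b   c  
>  q0   q1  q0  q0 
   q1   q2  q1  q1 
   q2   q3  q2  q2 
   q3   q4  q3  q3 
   q4   q5  q0  q0 
   q5   q6  q1  q1 
   q6   q3  q7  q2 
 * q7   q3  q2  q2 
(> = start, * = accepting)

start=q0 accept=q7 q0-a->q1 q0-b->q0 q0-c->q0 q1-a->q2 q1-b->q1 q1-c->q1 q2-a->q3 q2-b->q2 q2-c->q2 q3-a->q4 q3-b->q3 q3-c->q3 q4-a->q5 q4-b->q0 q4-c->q0 q5-a->q6 q5-b->q1 q5-c->q1 q6-a->q3 q6-b->q7 q6-c->q2 q7-a->q3 q7-b->q2 q7-c->q2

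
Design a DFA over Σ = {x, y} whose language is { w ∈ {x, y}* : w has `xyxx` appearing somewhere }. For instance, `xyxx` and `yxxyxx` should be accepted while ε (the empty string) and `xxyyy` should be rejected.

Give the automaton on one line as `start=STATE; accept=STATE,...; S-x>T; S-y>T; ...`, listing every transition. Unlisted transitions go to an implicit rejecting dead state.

start=s0; accept=s4; s0-x>s1; s0-y>s0; s1-x>s1; s1-y>s2; s2-x>s3; s2-y>s0; s3-x>s4; s3-y>s2; s4-x>s4; s4-y>s4

States s0..s3 record the length of the longest prefix of `xyxx` that matches the current input suffix. Reaching s4 means `xyxx` has been seen, and we stay there forever. Accept from s4.
With 5 states:
        x   y  
>  s0   s1  s0 
   s1   s1  s2 
   s2   s3  s0 
   s3   s4  s2 
 * s4   s4  s4 
(> = start, * = accepting)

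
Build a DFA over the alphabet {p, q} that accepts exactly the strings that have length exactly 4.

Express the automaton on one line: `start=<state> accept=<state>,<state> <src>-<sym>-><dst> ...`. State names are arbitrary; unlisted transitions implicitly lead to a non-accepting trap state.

Count input length up to 5: every symbol moves from S0 toward S5, which means 'more than 4' and absorbs. Accept from {S4}.
6 states suffice.
        p   q  
>  S0   S1  S1 
   S1   S2  S2 
   S2   S3  S3 
   S3   S4  S4 
 * S4   S5  S5 
   S5   S5  S5 
(> = start, * = accepting)

start=S0 accept=S4 S0-p->S1 S0-q->S1 S1-p->S2 S1-q->S2 S2-p->S3 S2-q->S3 S3-p->S4 S3-q->S4 S4-p->S5 S4-q->S5 S5-p->S5 S5-q->S5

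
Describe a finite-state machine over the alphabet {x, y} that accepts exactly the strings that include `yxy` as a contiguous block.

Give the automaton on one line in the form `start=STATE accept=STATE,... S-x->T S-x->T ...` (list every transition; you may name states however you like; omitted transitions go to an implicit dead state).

Track how much of `yxy` has been matched so far: state S0 is no progress, S3 is the absorbing accept state reached once `yxy` has occurred. Intermediate states record partial matches; on a mismatch, fall back to the longest reusable overlap.
4 states suffice.
        x   y  
>  S0   S0  S1 
   S1   S2  S1 
   S2   S0  S3 
 * S3   S3  S3 
(> = start, * = accepting)

start=S0 accept=S3 S0-x->S0 S0-y->S1 S1-x->S2 S1-y->S1 S2-x->S0 S2-y->S3 S3-x->S3 S3-y->S3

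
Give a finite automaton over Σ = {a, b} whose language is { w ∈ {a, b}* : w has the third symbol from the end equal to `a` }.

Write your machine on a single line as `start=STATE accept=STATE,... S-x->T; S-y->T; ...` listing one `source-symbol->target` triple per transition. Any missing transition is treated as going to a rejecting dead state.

Because acceptance depends on a position counted from the end, the machine has to buffer the most recent 3 symbols. Make each state the string of the last up-to-3 symbols read; on input `x` shift the window left and append `x`. Accept when the buffered window has length 3 and begins with `a`.
          a    b  
>  s0     s1   s2 
   s1     s3   s4 
   s2     s5   s6 
   s3     s7   s8 
   s4     s9  s10 
   s5    s11  s12 
   s6    s13  s14 
 * s7     s7   s8 
 * s8     s9  s10 
 * s9    s11  s12 
 * s10   s13  s14 
   s11    s7   s8 
   s12    s9  s10 
   s13   s11  s12 
   s14   s13  s14 
(> = start, * = accepting)

start=s0; accept=s7,s8,s9,s10; s0-a->s1; s0-b->s2; s1-a->s3; s1-b->s4; s2-a->s5; s2-b->s6; s3-a->s7; s3-b->s8; s4-a->s9; s4-b->s10; s5-a->s11; s5-b->s12; s6-a->s13; s6-b->s14; s7-a->s7; s7-b->s8; s8-a->s9; s8-b->s10; s9-a->s11; s9-b->s12; s10-a->s13; s10-b->s14; s11-a->s7; s11-b->s8; s12-a->s9; s12-b->s10; s13-a->s11; s13-b->s12; s14-a->s13; s14-b->s14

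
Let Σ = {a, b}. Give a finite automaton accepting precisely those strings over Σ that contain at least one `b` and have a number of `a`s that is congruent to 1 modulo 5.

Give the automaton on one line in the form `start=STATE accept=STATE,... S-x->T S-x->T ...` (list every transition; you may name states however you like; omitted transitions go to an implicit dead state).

start=s0 accept=s4 s0-a->s1 s0-b->s2 s1-a->s3 s1-b->s4 s2-a->s4 s2-b->s2 s3-a->s5 s3-b->s6 s4-a->s6 s4-b->s4 s5-a->s7 s5-b->s8 s6-a->s8 s6-b->s6 s7-a->s0 s7-b->s9 s8-a->s9 s8-b->s8 s9-a->s2 s9-b->s9

Build one automaton per condition and run them in lockstep. The first has 3 states tracking the count of `b`s, saturating at 2; the second has 5 states tracking the count of `a`s modulo 5. A product state is a pair (one from each), accepting exactly when both do. Minimizing collapses redundant product states.
        a   b  
>  s0   s1  s2 
   s1   s3  s4 
   s2   s4  s2 
   s3   s5  s6 
 * s4   s6  s4 
   s5   s7  s8 
   s6   s8  s6 
   s7   s0  s9 
   s8   s9  s8 
   s9   s2  s9 
(> = start, * = accepting)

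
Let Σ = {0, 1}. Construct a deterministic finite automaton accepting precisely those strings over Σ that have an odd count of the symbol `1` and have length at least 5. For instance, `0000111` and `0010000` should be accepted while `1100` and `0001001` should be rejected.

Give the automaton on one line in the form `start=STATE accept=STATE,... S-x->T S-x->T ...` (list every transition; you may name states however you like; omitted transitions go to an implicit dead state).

Handle the two conditions separately and then intersect. One (2 states) tracks the count of `1`s modulo 2; the other (7 states) tracks the input length, saturating at 6. Each combined state is a pair, one component from each; accept when both components accept.
With 13 states:
          0    1  
>  s0     s1   s2 
   s1     s3   s4 
   s2     s4   s3 
   s3     s5   s6 
   s4     s6   s5 
   s5     s7   s8 
   s6     s8   s7 
   s7     s9  s10 
   s8    s10   s9 
   s9    s11  s12 
 * s10   s12  s11 
   s11   s11  s12 
 * s12   s12  s11 
(> = start, * = accepting)

start=s0 accept=s10,s12 s0-0->s1 s0-1->s2 s1-0->s3 s1-1->s4 s2-0->s4 s2-1->s3 s3-0->s5 s3-1->s6 s4-0->s6 s4-1->s5 s5-0->s7 s5-1->s8 s6-0->s8 s6-1->s7 s7-0->s9 s7-1->s10 s8-0->s10 s8-1->s9 s9-0->s11 s9-1->s12 s10-0->s12 s10-1->s11 s11-0->s11 s11-1->s12 s12-0->s12 s12-1->s11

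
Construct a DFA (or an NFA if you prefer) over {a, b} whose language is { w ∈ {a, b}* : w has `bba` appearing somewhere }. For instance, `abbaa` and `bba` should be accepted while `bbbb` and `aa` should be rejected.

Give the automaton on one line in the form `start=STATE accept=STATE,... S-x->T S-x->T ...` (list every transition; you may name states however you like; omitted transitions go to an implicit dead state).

States S0..S2 record the length of the longest prefix of `bba` that matches the current input suffix. Reaching S3 means `bba` has been seen, and we stay there forever. Accept from S3.
With 4 states:
        a   b  
>  S0   S0  S1 
   S1   S0  S2 
   S2   S3  S2 
 * S3   S3  S3 
(> = start, * = accepting)

start=S0 accept=S3 S0-a->S0 S0-b->S1 S1-a->S0 S1-b->S2 S2-a->S3 S2-b->S2 S3-a->S3 S3-b->S3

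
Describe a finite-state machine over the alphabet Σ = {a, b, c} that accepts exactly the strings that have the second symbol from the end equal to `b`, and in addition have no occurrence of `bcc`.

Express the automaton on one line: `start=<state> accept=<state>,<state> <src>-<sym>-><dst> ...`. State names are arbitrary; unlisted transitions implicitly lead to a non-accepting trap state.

Handle the two conditions separately and then intersect. The first has 13 states tracking the last 2 symbols read; the second has 4 states tracking partial matches of the forbidden pattern `bcc`. A product state is a pair (one from each), accepting exactly when both do. After merging equivalent states the machine shrinks.
        a   b   c  
>  q0   q0  q1  q0 
   q1   q2  q3  q4 
 * q2   q0  q1  q0 
 * q3   q2  q3  q4 
 * q4   q0  q1  q5 
   q5   q5  q5  q5 
(> = start, * = accepting)

start=q0 accept=q2,q3,q4 q0-a->q0 q0-b->q1 q0-c->q0 q1-a->q2 q1-b->q3 q1-c->q4 q2-a->q0 q2-b->q1 q2-c->q0 q3-a->q2 q3-b->q3 q3-c->q4 q4-a->q0 q4-b->q1 q4-c->q5 q5-a->q5 q5-b->q5 q5-c->q5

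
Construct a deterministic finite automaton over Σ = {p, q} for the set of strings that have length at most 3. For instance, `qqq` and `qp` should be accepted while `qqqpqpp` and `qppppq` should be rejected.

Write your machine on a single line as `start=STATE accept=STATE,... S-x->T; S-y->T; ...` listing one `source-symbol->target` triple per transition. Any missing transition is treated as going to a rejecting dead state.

Count input length up to 4: every symbol moves from s0 toward s4, which means 'more than 3' and absorbs. Accept from {s0, s1, s2, s3}.
5 states suffice.
        p   q  
>* s0   s1  s1 
 * s1   s2  s2 
 * s2   s3  s3 
 * s3   s4  s4 
   s4   s4  s4 
(> = start, * = accepting)

start=s0; accept=s0,s1,s2,s3; s0-p->s1; s0-q->s1; s1-p->s2; s1-q->s2; s2-p->s3; s2-q->s3; s3-p->s4; s3-q->s4; s4-p->s4; s4-q->s4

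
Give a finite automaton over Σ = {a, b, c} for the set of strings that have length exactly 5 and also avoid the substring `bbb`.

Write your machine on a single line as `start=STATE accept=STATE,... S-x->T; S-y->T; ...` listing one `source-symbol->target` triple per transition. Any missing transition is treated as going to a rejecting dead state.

Handle the two conditions separately and then intersect. One (7 states) tracks the input length, saturating at 6; the other (4 states) tracks partial matches of the forbidden pattern `bbb`. Each combined state is a pair, one component from each; accept when both components accept. Minimizing collapses redundant product states.
With 13 states:
          a    b    c  
>  q0     q1   q2   q1 
   q1     q3   q4   q3 
   q2     q3   q5   q3 
   q3     q6   q7   q6 
   q4     q6   q8   q6 
   q5     q6   q9   q6 
   q6    q10  q10  q10 
   q7    q10  q11  q10 
   q8    q10   q9  q10 
   q9     q9   q9   q9 
   q10   q12  q12  q12 
   q11   q12   q9  q12 
 * q12    q9   q9   q9 
(> = start, * = accepting)

start=q0; accept=q12; q0-a->q1; q0-b->q2; q0-c->q1; q1-a->q3; q1-b->q4; q1-c->q3; q2-a->q3; q2-b->q5; q2-c->q3; q3-a->q6; q3-b->q7; q3-c->q6; q4-a->q6; q4-b->q8; q4-c->q6; q5-a->q6; q5-b->q9; q5-c->q6; q6-a->q10; q6-b->q10; q6-c->q10; q7-a->q10; q7-b->q11; q7-c->q10; q8-a->q10; q8-b->q9; q8-c->q10; q9-a->q9; q9-b->q9; q9-c->q9; q10-a->q12; q10-b->q12; q10-c->q12; q11-a->q12; q11-b->q9; q11-c->q12; q12-a->q9; q12-b->q9; q12-c->q9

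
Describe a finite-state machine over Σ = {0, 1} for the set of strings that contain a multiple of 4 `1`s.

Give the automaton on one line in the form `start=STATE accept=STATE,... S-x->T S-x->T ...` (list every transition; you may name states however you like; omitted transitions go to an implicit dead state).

start=q0 accept=q0 q0-0->q0 q0-1->q1 q1-0->q1 q1-1->q2 q2-0->q2 q2-1->q3 q3-0->q3 q3-1->q0

Keep the running count of `1`s modulo 4: each `1` advances along the cycle q0 → q1 → q2 → q3 → q0 while other symbols loop. Accept at q0.
With 4 states:
        0   1  
>* q0   q0  q1 
   q1   q1  q2 
   q2   q2  q3 
   q3   q3  q0 
(> = start, * = accepting)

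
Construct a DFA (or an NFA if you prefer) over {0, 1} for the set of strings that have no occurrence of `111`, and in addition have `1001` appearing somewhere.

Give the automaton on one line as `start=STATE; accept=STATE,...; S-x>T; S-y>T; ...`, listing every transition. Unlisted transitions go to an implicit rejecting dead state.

start=q0; accept=q6,q7,q8; q0-0>q0; q0-1>q1; q1-0>q2; q1-1>q3; q2-0>q4; q2-1>q1; q3-0>q2; q3-1>q5; q4-0>q0; q4-1>q6; q5-0>q5; q5-1>q5; q6-0>q7; q6-1>q8; q7-0>q7; q7-1>q6; q8-0>q7; q8-1>q5

Run two small machines in parallel and take their product. The first has 4 states tracking partial matches of the forbidden pattern `111`; the second has 5 states tracking whether and how much of `1001` has been seen. A product state is a pair (one from each), accepting exactly when both do. Equivalent product states are then merged.
With 9 states:
        0   1  
>  q0   q0  q1 
   q1   q2  q3 
   q2   q4  q1 
   q3   q2  q5 
   q4   q0  q6 
   q5   q5  q5 
 * q6   q7  q8 
 * q7   q7  q6 
 * q8   q7  q5 
(> = start, * = accepting)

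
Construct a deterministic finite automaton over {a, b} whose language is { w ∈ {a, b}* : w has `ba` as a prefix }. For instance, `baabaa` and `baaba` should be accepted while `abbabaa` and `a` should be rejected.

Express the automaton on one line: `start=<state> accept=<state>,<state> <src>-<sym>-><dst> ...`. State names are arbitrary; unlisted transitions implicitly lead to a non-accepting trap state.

start=S0 accept=S2 S0-a->S3 S0-b->S1 S1-a->S2 S1-b->S3 S2-a->S2 S2-b->S2 S3-a->S3 S3-b->S3

Walk along `ba` while the input agrees: from S0 take `b` to S1, and so on. Any deviation drops to the rejecting sink S3. Once S2 is reached the prefix is confirmed and every continuation is accepted.
With 4 states:
        a   b  
>  S0   S3  S1 
   S1   S2  S3 
 * S2   S2  S2 
   S3   S3  S3 
(> = start, * = accepting)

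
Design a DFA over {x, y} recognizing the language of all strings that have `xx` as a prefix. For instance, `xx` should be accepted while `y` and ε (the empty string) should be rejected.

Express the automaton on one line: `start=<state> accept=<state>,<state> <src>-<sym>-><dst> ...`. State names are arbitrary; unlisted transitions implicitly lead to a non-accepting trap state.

start=s0 accept=s2 s0-x->s1 s0-y->s3 s1-x->s2 s1-y->s3 s2-x->s2 s2-y->s2 s3-x->s3 s3-y->s3

Walk along `xx` while the input agrees: from s0 take `x` to s1, and so on. Any deviation drops to the rejecting sink s3. Once s2 is reached the prefix is confirmed and every continuation is accepted.
4 states suffice.
        x   y  
>  s0   s1  s3 
   s1   s2  s3 
 * s2   s2  s2 
   s3   s3  s3 
(> = start, * = accepting)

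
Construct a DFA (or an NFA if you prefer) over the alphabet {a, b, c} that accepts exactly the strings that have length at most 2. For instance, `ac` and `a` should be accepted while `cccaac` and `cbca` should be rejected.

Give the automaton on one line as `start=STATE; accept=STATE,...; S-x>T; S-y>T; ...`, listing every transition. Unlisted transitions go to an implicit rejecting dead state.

Count input length up to 3: every symbol moves from q0 toward q3, which means 'more than 2' and absorbs. Accept from {q0, q1, q2}.
        a   b   c  
>* q0   q1  q1  q1 
 * q1   q2  q2  q2 
 * q2   q3  q3  q3 
   q3   q3  q3  q3 
(> = start, * = accepting)

start=q0; accept=q0,q1,q2; q0-a>q1; q0-b>q1; q0-c>q1; q1-a>q2; q1-b>q2; q1-c>q2; q2-a>q3; q2-b>q3; q2-c>q3; q3-a>q3; q3-b>q3; q3-c>q3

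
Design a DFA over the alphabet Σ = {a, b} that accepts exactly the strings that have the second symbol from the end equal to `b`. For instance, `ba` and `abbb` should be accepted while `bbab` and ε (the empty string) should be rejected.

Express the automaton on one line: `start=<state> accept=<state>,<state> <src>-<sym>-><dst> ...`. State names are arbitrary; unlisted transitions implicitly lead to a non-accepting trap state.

start=s0 accept=s5,s6 s0-a->s1 s0-b->s2 s1-a->s3 s1-b->s4 s2-a->s5 s2-b->s6 s3-a->s3 s3-b->s4 s4-a->s5 s4-b->s6 s5-a->s3 s5-b->s4 s6-a->s5 s6-b->s6

A DFA must remember the last 2 symbols (since which symbol is second-to-last isn't known until the input ends). Use one state per possible window of the last ≤2 symbols; accept from those whose window starts with `b`.
With 7 states:
        a   b  
>  s0   s1  s2 
   s1   s3  s4 
   s2   s5  s6 
   s3   s3  s4 
   s4   s5  s6 
 * s5   s3  s4 
 * s6   s5  s6 
(> = start, * = accepting)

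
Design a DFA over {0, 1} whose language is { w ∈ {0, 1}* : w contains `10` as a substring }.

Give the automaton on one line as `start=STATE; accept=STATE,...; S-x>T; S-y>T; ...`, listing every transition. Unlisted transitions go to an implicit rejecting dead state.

start=q0; accept=q2; q0-0>q0; q0-1>q1; q1-0>q2; q1-1>q1; q2-0>q2; q2-1>q2

States q0..q1 record the length of the longest prefix of `10` that matches the current input suffix. Reaching q2 means `10` has been seen, and we stay there forever. Accept from q2.
With 3 states:
        0   1  
>  q0   q0  q1 
   q1   q2  q1 
 * q2   q2  q2 
(> = start, * = accepting)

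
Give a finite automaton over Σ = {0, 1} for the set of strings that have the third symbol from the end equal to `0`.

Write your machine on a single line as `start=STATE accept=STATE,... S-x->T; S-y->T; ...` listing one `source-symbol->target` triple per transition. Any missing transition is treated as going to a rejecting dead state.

start=s0; accept=s7,s8,s9,s10; s0-0->s1; s0-1->s2; s1-0->s3; s1-1->s4; s2-0->s5; s2-1->s6; s3-0->s7; s3-1->s8; s4-0->s9; s4-1->s10; s5-0->s11; s5-1->s12; s6-0->s13; s6-1->s14; s7-0->s7; s7-1->s8; s8-0->s9; s8-1->s10; s9-0->s11; s9-1->s12; s10-0->s13; s10-1->s14; s11-0->s7; s11-1->s8; s12-0->s9; s12-1->s10; s13-0->s11; s13-1->s12; s14-0->s13; s14-1->s14

A DFA must remember the last 3 symbols (since which symbol is third-to-last isn't known until the input ends). Use one state per possible window of the last ≤3 symbols; accept from those whose window starts with `0`.
          0    1  
>  s0     s1   s2 
   s1     s3   s4 
   s2     s5   s6 
   s3     s7   s8 
   s4     s9  s10 
   s5    s11  s12 
   s6    s13  s14 
 * s7     s7   s8 
 * s8     s9  s10 
 * s9    s11  s12 
 * s10   s13  s14 
   s11    s7   s8 
   s12    s9  s10 
   s13   s11  s12 
   s14   s13  s14 
(> = start, * = accepting)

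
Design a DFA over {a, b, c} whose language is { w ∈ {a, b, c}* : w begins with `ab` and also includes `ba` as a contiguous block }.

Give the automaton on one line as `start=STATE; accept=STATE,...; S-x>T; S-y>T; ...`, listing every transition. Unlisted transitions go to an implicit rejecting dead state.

start=q0; accept=q4; q0-a>q1; q0-b>q2; q0-c>q2; q1-a>q2; q1-b>q3; q1-c>q2; q2-a>q2; q2-b>q2; q2-c>q2; q3-a>q4; q3-b>q3; q3-c>q5; q4-a>q4; q4-b>q4; q4-c>q4; q5-a>q5; q5-b>q3; q5-c>q5

Build one automaton per condition and run them in lockstep. The first has 4 states tracking whether the input so far still matches the prefix `ab`; the second has 3 states tracking whether and how much of `ba` has been seen. A product state is a pair (one from each), accepting exactly when both do. After merging equivalent states the machine shrinks.
With 6 states:
        a   b   c  
>  q0   q1  q2  q2 
   q1   q2  q3  q2 
   q2   q2  q2  q2 
   q3   q4  q3  q5 
 * q4   q4  q4  q4 
   q5   q5  q3  q5 
(> = start, * = accepting)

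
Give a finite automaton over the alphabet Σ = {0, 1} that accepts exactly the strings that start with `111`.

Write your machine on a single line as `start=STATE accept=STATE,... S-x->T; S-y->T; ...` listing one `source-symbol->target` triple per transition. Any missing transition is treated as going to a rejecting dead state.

Walk along `111` while the input agrees: from s0 take `1` to s1, and so on. Any deviation drops to the rejecting sink s4. Once s3 is reached the prefix is confirmed and every continuation is accepted.
5 states suffice.
        0   1  
>  s0   s4  s1 
   s1   s4  s2 
   s2   s4  s3 
 * s3   s3  s3 
   s4   s4  s4 
(> = start, * = accepting)

start=s0; accept=s3; s0-0->s4; s0-1->s1; s1-0->s4; s1-1->s2; s2-0->s4; s2-1->s3; s3-0->s3; s3-1->s3; s4-0->s4; s4-1->s4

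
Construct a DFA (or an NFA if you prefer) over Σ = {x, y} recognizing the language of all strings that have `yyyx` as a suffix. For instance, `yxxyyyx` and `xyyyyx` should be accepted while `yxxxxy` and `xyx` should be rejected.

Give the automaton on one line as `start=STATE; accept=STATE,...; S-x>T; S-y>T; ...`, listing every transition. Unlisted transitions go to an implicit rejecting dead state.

Let each state record the length of the longest suffix of the input read so far that is also a prefix of `yyyx`. B means the last symbol is `y`; C means the last 2 symbols are `yy`; D means the last 3 symbols are `yyy`; E means the last 4 symbols are `yyyx`. Accept only at E, where the string currently ends in `yyyx`.
       x  y 
>  A   A  B 
   B   A  C 
   C   A  D 
   D   E  D 
 * E   A  B 
(> = start, * = accepting)

start=A; accept=E; A-x>A; A-y>B; B-x>A; B-y>C; C-x>A; C-y>D; D-x>E; D-y>D; E-x>A; E-y>B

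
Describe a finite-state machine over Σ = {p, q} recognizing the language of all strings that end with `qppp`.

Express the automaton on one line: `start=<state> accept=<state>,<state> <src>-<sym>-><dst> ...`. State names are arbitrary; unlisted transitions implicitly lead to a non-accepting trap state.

Remember how much of `qppp` the current input suffix matches. State S0 means no match yet; S1 means the last symbol is `q`; S2 means the last 2 symbols are `qp`; S3 means the last 3 symbols are `qpp`; S4 means the last 4 symbols are `qppp`. Only S4 accepts. On a mismatch, fall back to the longest proper suffix that is still a prefix of `qppp`.
With 5 states:
        p   q  
>  S0   S0  S1 
   S1   S2  S1 
   S2   S3  S1 
   S3   S4  S1 
 * S4   S0  S1 
(> = start, * = accepting)

start=S0 accept=S4 S0-p->S0 S0-q->S1 S1-p->S2 S1-q->S1 S2-p->S3 S2-q->S1 S3-p->S4 S3-q->S1 S4-p->S0 S4-q->S1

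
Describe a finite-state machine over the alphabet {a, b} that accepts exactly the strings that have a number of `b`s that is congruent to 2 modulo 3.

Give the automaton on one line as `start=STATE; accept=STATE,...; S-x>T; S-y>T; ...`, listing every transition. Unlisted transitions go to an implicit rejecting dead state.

start=q0; accept=q2; q0-a>q0; q0-b>q1; q1-a>q1; q1-b>q2; q2-a>q2; q2-b>q0

Keep the running count of `b`s modulo 3: each `b` advances along the cycle q0 → q1 → q2 → q0 while other symbols loop. Accept at q2.
With 3 states:
        a   b  
>  q0   q0  q1 
   q1   q1  q2 
 * q2   q2  q0 
(> = start, * = accepting)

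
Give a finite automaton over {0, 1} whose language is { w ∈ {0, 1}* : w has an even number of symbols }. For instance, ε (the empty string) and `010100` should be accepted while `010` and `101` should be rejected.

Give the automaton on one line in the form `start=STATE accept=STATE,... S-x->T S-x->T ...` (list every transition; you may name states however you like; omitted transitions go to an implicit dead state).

Only the length mod 2 matters, so use a 2-cycle: from any state, every input symbol moves to the next state, wrapping q1 back to q0. Mark q0 accepting.
A 2-state machine:
        0   1  
>* q0   q1  q1 
   q1   q0  q0 
(> = start, * = accepting)

start=q0 accept=q0 q0-0->q1 q0-1->q1 q1-0->q0 q1-1->q0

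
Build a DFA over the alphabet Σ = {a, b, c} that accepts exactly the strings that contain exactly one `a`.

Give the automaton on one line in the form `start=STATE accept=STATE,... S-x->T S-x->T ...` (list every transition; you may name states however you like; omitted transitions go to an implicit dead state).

Count `a`s, saturating at 2: state q0 means no `a` yet, q1 means one `a` seen, q2 means more than one. Each `a` increments (capped at q2); other symbols loop. Accept from {q1}.
        a   b   c  
>  q0   q1  q0  q0 
 * q1   q2  q1  q1 
   q2   q2  q2  q2 
(> = start, * = accepting)

start=q0 accept=q1 q0-a->q1 q0-b->q0 q0-c->q0 q1-a->q2 q1-b->q1 q1-c->q1 q2-a->q2 q2-b->q2 q2-c->q2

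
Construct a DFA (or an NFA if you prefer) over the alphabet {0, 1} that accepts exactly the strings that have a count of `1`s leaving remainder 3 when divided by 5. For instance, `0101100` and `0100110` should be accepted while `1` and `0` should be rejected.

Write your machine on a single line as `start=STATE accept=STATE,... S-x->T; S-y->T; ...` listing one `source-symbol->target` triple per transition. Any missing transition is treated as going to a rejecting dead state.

The only thing that matters is how many `1`s have appeared, reduced mod 5. Use one state per residue: A for 0, …, E for 4. Reading `1` moves to the next residue; anything else stays put. D is accepting.
5 states suffice.
       0  1 
>  A   A  B 
   B   B  C 
   C   C  D 
 * D   D  E 
   E   E  A 
(> = start, * = accepting)

start=A; accept=D; A-0->A; A-1->B; B-0->B; B-1->C; C-0->C; C-1->D; D-0->D; D-1->E; E-0->E; E-1->A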